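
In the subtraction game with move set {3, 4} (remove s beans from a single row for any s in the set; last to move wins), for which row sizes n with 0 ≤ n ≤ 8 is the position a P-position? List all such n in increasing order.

0, 1, 2, 7, 8

Grundy values for subtraction set {3, 4}:
k:     0  1  2  3  4  5  6  7  8
g(k):  0  0  0  1  1  1  2  0  0
The P-positions (g = 0) in 0..8 are 0, 1, 2, 7, 8.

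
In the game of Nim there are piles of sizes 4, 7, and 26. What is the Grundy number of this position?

Compute the nim-sum pairwise:
4 ⊕ 7 = 3
3 ⊕ 26 = 25

25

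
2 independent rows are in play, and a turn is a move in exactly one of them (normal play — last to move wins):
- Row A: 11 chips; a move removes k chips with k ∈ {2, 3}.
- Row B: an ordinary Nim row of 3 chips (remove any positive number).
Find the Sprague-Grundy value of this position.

For row A, compute g(0), g(1), … with moves {2, 3}:
k:     0  1  2  3  4  5  6  7  8  9 10 11
g(k):  0  0  1  1  2  0  0  1  1  2  0  0
So g(11) = 0.
Row B is a plain Nim row of size 3, so its Grundy value is 3.
The value of a disjunctive sum is the nim-sum of the parts.
Combined value = 0 XOR 3 = 3.

3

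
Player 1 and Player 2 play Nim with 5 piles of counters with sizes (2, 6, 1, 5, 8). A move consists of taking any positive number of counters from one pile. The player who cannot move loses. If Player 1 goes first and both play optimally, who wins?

Player 1 wins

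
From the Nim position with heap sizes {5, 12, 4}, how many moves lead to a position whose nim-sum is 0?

In binary:
  0101  (5)
  1100  (12)
  0100  (4)
  ----
  1101  (13)
The overall nim-sum is X = 13. A heap of size p has a winning move iff p XOR X < p (reduce it to p XOR X).
  5: 5 XOR 13 = 8 ≥ 5 — no move.
  12: 12 XOR 13 = 1 < 12 — winning move (to 1).
  4: 4 XOR 13 = 9 ≥ 4 — no move.
That gives 1 winning move.

1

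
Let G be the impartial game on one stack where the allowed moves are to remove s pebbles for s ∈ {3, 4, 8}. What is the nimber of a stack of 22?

1

Grundy values for subtraction set {3, 4, 8}:
k:     0  1  2  3  4  5  6  7  8  9 10 11 12 13 14 15 16 17 18 19 20 21 22
g(k):  0  0  0  1  1  1  2  0  2  3  1  3  0  0  0  1  1  1  2  0  2  3  1
So g(22) = 1.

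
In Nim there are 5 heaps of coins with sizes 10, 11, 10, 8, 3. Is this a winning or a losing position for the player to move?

Nim-sum: 10 XOR 11 XOR 10 XOR 8 XOR 3 = 0.
The nim-sum is 0, so this is a P-position: the player to move is in a losing position under optimal play.

Losing position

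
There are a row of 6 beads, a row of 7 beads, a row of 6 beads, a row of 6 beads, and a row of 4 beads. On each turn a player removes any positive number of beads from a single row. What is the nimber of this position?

5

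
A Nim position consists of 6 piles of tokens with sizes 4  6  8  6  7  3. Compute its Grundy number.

Nim-sum: 4 ⊕ 6 ⊕ 8 ⊕ 6 ⊕ 7 ⊕ 3 = 8.

8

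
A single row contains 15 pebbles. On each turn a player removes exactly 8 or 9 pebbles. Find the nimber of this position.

1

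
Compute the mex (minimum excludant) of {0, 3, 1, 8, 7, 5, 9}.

The values 0, 1 are all present; 2 is the first non-negative integer missing from the set.

2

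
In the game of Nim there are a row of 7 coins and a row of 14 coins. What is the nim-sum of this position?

9

Compute the nim-sum pairwise:
7 ⊕ 14 = 9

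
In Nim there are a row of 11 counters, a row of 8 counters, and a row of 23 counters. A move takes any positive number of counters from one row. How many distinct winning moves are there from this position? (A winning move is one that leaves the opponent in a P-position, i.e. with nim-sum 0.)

1

Compute the nim-sum pairwise:
11 ^ 8 = 3
3 ^ 23 = 20
The overall nim-sum is X = 20. A row of size p has a winning move iff p XOR X < p (reduce it to p XOR X).
  11: 11 XOR 20 = 31 ≥ 11 — no move.
  8: 8 XOR 20 = 28 ≥ 8 — no move.
  23: 23 XOR 20 = 3 < 23 — winning move (to 3).
That gives 1 winning move.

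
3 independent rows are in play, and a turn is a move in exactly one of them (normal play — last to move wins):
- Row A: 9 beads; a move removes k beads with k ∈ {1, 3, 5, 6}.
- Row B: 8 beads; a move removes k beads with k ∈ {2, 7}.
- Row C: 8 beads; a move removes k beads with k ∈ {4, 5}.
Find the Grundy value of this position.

3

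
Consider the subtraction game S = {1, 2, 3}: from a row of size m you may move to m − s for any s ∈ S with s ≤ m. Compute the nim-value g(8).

0

Compute g(0), g(1), … for moves {1, 2, 3}:
k:     0  1  2  3  4  5  6  7  8
g(k):  0  1  2  3  0  1  2  3  0
So g(8) = 0.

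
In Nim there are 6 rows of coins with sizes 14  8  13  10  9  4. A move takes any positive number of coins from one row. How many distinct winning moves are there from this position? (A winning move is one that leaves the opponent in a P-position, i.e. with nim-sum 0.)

5

In binary:
  1110  (14)
  1000  (8)
  1101  (13)
  1010  (10)
  1001  (9)
  0100  (4)
  ----
  1100  (12)
The overall nim-sum is X = 12. A row of size p has a winning move iff p XOR X < p (reduce it to p XOR X).
  14: 14 XOR 12 = 2 < 14 — winning move (to 2).
  8: 8 XOR 12 = 4 < 8 — winning move (to 4).
  13: 13 XOR 12 = 1 < 13 — winning move (to 1).
  10: 10 XOR 12 = 6 < 10 — winning move (to 6).
  9: 9 XOR 12 = 5 < 9 — winning move (to 5).
  4: 4 XOR 12 = 8 ≥ 4 — no move.
That gives 5 winning moves.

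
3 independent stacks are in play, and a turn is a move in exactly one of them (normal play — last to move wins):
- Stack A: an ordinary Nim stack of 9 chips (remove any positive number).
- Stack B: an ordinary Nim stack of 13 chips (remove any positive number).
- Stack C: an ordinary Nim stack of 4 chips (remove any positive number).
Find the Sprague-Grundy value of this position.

Stack A is a plain Nim stack of size 9, so its Grundy value is 9.
Stack B is a plain Nim stack of size 13, so its Grundy value is 13.
Stack C is a plain Nim stack of size 4, so its Grundy value is 4.
The value of a disjunctive sum is the nim-sum of the parts.
Combined value = 9 XOR 13 XOR 4 = 0.

0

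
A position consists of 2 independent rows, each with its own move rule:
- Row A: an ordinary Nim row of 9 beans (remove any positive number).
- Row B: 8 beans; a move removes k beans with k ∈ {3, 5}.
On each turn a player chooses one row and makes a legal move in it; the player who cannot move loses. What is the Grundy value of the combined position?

9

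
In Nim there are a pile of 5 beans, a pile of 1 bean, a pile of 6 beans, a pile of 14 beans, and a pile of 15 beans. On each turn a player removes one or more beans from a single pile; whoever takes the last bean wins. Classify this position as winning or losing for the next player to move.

Winning position

Compute the nim-sum pairwise:
5 XOR 1 = 4
4 XOR 6 = 2
2 XOR 14 = 12
12 XOR 15 = 3
The nim-sum is 3 ≠ 0, so this is an N-position: the player to move can win.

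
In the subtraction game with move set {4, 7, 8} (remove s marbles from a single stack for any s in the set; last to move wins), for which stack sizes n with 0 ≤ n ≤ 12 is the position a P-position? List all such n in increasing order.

0, 1, 2, 3, 12

Grundy values for subtraction set {4, 7, 8}:
k:     0  1  2  3  4  5  6  7  8  9 10 11 12
g(k):  0  0  0  0  1  1  1  1  2  2  2  2  0
The P-positions (g = 0) in 0..12 are 0, 1, 2, 3, 12.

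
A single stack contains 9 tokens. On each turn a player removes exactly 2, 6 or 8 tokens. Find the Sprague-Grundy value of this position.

2

Grundy values for subtraction set {2, 6, 8}:
g(0) = mex{} = 0
g(1) = mex{} = 0
g(2) = mex{0} = 1
g(3) = mex{0} = 1
g(4) = mex{1} = 0
g(5) = mex{1} = 0
g(6) = mex{0} = 1
g(7) = mex{0} = 1
g(8) = mex{0,1} = 2
g(9) = mex{0,1} = 2
So g(9) = 2.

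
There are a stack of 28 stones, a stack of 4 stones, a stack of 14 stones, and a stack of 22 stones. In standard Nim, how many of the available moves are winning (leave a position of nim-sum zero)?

0

Nim-sum: 28 ^ 4 ^ 14 ^ 22 = 0.
The nim-sum is already 0, so every move leaves a nonzero nim-sum — there are no winning moves.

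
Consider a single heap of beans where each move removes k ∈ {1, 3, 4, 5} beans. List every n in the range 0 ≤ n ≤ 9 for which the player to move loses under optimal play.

0, 2, 8

Build the Grundy sequence with g(k) = mex{g(k−s) : s ∈ {1, 3, 4, 5}, s ≤ k}:
k:     0  1  2  3  4  5  6  7  8  9
g(k):  0  1  0  1  2  3  2  3  0  1
The P-positions (g = 0) in 0..9 are 0, 2, 8.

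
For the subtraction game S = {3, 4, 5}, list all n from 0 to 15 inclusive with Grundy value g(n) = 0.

0, 1, 2, 8, 9, 10

Compute g(0), g(1), … for moves {3, 4, 5}:
k:     0  1  2  3  4  5  6  7  8  9 10 11 12 13 14 15
g(k):  0  0  0  1  1  1  2  2  0  0  0  1  1  1  2  2
The P-positions (g = 0) in 0..15 are 0, 1, 2, 8, 9, 10.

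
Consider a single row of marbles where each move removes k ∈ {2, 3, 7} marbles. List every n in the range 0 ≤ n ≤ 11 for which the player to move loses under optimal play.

0, 1, 5, 6, 10, 11

Grundy values for subtraction set {2, 3, 7}:
g(0) = mex{} = 0
g(1) = mex{} = 0
g(2) = mex{0} = 1
g(3) = mex{0} = 1
g(4) = mex{0,1} = 2
g(5) = mex{1} = 0
g(6) = mex{1,2} = 0
g(7) = mex{0,2} = 1
g(8) = mex{0} = 1
g(9) = mex{0,1} = 2
g(10) = mex{1} = 0
g(11) = mex{1,2} = 0
The P-positions (g = 0) in 0..11 are 0, 1, 5, 6, 10, 11.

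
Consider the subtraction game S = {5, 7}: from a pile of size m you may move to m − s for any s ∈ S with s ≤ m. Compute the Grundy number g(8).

1

Grundy values for subtraction set {5, 7}:
k:     0  1  2  3  4  5  6  7  8
g(k):  0  0  0  0  0  1  1  1  1
So g(8) = 1.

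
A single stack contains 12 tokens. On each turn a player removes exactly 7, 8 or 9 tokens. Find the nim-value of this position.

1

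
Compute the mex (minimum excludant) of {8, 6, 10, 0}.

0 is in the set but 1 is not, so the mex is 1.

1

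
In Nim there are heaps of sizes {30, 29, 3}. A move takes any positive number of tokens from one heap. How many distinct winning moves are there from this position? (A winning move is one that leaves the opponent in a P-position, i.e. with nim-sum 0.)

Bitwise XOR of the heap sizes:
  11110  (30)
  11101  (29)
  00011  (3)
  -----
  00000  (0)
The nim-sum is already 0, so every move leaves a nonzero nim-sum — there are no winning moves.

0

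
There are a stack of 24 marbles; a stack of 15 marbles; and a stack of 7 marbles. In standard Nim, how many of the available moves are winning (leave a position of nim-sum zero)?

1

Compute the nim-sum pairwise:
24 XOR 15 = 23
23 XOR 7 = 16
The overall nim-sum is X = 16. A stack of size p has a winning move iff p XOR X < p (reduce it to p XOR X).
  24: 24 XOR 16 = 8 < 24 — winning move (to 8).
  15: 15 XOR 16 = 31 ≥ 15 — no move.
  7: 7 XOR 16 = 23 ≥ 7 — no move.
That gives 1 winning move.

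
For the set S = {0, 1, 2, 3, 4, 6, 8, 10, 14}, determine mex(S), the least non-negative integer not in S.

The values 0, 1, 2, 3, 4 are all present; 5 is the first non-negative integer missing from the set.

5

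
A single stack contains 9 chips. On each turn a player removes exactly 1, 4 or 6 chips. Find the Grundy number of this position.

Grundy values for subtraction set {1, 4, 6}:
g(0) = mex{} = 0
g(1) = mex{0} = 1
g(2) = mex{1} = 0
g(3) = mex{0} = 1
g(4) = mex{0,1} = 2
g(5) = mex{1,2} = 0
g(6) = mex{0} = 1
g(7) = mex{1} = 0
g(8) = mex{0,2} = 1
g(9) = mex{0,1} = 2
So g(9) = 2.

2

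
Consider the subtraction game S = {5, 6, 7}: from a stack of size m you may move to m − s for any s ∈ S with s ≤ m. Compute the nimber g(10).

2

Grundy values for subtraction set {5, 6, 7}:
k:     0  1  2  3  4  5  6  7  8  9 10
g(k):  0  0  0  0  0  1  1  1  1  1  2
So g(10) = 2.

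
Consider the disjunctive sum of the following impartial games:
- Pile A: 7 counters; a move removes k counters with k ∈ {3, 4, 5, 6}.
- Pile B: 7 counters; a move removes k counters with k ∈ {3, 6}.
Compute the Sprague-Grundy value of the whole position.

0

Grundy values for pile A (subtraction set {3, 4, 5, 6}):
g(0) = mex{} = 0
g(1) = mex{} = 0
g(2) = mex{} = 0
g(3) = mex{0} = 1
g(4) = mex{0} = 1
g(5) = mex{0} = 1
g(6) = mex{0,1} = 2
g(7) = mex{0,1} = 2
So g(7) = 2.
For pile B, compute g(0), g(1), … with moves {3, 6}:
k:     0  1  2  3  4  5  6  7
g(k):  0  0  0  1  1  1  2  2
So g(7) = 2.
The value of a disjunctive sum is the nim-sum of the parts.
Combined value = 2 ⊕ 2 = 0.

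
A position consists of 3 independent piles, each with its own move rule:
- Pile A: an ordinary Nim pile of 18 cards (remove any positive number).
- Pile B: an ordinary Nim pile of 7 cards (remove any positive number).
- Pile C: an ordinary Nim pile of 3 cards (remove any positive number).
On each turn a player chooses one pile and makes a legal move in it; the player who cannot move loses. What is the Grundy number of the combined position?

Pile A is a plain Nim pile of size 18, so its Grundy value is 18.
Pile B is a plain Nim pile of size 7, so its Grundy value is 7.
Pile C is a plain Nim pile of size 3, so its Grundy value is 3.
The value of a disjunctive sum is the nim-sum of the parts.
Combined value = 18 XOR 7 XOR 3 = 22.

22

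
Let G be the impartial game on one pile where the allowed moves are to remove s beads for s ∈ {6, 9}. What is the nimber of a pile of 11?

1

Compute g(0), g(1), … for moves {6, 9}:
k:     0  1  2  3  4  5  6  7  8  9 10 11
g(k):  0  0  0  0  0  0  1  1  1  1  1  1
So g(11) = 1.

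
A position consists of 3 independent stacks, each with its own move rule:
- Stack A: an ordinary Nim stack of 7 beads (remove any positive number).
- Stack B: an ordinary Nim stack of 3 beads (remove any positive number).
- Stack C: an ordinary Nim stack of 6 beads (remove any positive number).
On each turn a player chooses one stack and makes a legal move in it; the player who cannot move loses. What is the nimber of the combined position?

Stack A is a plain Nim stack of size 7, so its Grundy value is 7.
Stack B is a plain Nim stack of size 3, so its Grundy value is 3.
Stack C is a plain Nim stack of size 6, so its Grundy value is 6.
By the Sprague-Grundy theorem, the Grundy value of a sum of independent games is the XOR of the component values.
Combined value = 7 XOR 3 XOR 6 = 2.

2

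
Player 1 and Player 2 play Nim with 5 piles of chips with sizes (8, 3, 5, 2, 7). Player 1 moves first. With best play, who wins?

Compute the nim-sum pairwise:
8 XOR 3 = 11
11 XOR 5 = 14
14 XOR 2 = 12
12 XOR 7 = 11
The nim-sum is 11 ≠ 0, so this is an N-position: the player to move can win; Player 1 has a winning move.

Player 1 wins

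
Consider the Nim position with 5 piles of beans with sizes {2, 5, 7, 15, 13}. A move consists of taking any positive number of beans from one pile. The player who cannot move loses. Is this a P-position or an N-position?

N-position

Compute the nim-sum pairwise:
2 ⊕ 5 = 7
7 ⊕ 7 = 0
0 ⊕ 15 = 15
15 ⊕ 13 = 2
The nim-sum is 2 ≠ 0, so this is an N-position: the player to move can win.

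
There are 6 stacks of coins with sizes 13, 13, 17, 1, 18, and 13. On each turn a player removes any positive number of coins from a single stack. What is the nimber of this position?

15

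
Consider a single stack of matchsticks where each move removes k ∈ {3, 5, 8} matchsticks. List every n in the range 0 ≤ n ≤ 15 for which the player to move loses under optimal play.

Grundy values for subtraction set {3, 5, 8}:
k:     0  1  2  3  4  5  6  7  8  9 10 11 12 13 14 15
g(k):  0  0  0  1  1  1  2  2  2  3  3  0  0  0  1  1
The P-positions (g = 0) in 0..15 are 0, 1, 2, 11, 12, 13.

0, 1, 2, 11, 12, 13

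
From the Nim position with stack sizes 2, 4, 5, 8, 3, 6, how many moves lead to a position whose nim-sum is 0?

Compute the nim-sum pairwise:
2 ⊕ 4 = 6
6 ⊕ 5 = 3
3 ⊕ 8 = 11
11 ⊕ 3 = 8
8 ⊕ 6 = 14
The overall nim-sum is X = 14. A stack of size p has a winning move iff p XOR X < p (reduce it to p XOR X).
  2: 2 XOR 14 = 12 ≥ 2 — no move.
  4: 4 XOR 14 = 10 ≥ 4 — no move.
  5: 5 XOR 14 = 11 ≥ 5 — no move.
  8: 8 XOR 14 = 6 < 8 — winning move (to 6).
  3: 3 XOR 14 = 13 ≥ 3 — no move.
  6: 6 XOR 14 = 8 ≥ 6 — no move.
That gives 1 winning move.

1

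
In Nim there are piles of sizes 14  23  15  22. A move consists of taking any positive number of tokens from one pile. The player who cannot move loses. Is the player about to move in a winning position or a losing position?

Losing position

Compute the nim-sum pairwise:
14 XOR 23 = 25
25 XOR 15 = 22
22 XOR 22 = 0
The nim-sum is 0, so this is a P-position: the player to move is in a losing position under optimal play.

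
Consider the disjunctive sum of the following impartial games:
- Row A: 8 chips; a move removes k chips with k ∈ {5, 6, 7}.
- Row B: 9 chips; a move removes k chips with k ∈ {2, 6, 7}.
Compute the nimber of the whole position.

1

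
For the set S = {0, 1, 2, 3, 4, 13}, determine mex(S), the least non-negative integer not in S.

5

The values 0, 1, 2, 3, 4 are all present; 5 is the first non-negative integer missing from the set.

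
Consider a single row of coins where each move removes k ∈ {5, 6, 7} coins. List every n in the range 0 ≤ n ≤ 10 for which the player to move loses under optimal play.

Grundy values for subtraction set {5, 6, 7}:
k:     0  1  2  3  4  5  6  7  8  9 10
g(k):  0  0  0  0  0  1  1  1  1  1  2
The P-positions (g = 0) in 0..10 are 0, 1, 2, 3, 4.

0, 1, 2, 3, 4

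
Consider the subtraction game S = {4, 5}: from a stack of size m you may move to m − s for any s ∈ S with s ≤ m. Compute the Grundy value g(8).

2

Compute g(0), g(1), … for moves {4, 5}:
k:     0  1  2  3  4  5  6  7  8
g(k):  0  0  0  0  1  1  1  1  2
So g(8) = 2.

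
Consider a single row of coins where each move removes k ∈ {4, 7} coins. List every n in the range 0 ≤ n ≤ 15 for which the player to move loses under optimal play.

Grundy values for subtraction set {4, 7}:
k:     0  1  2  3  4  5  6  7  8  9 10 11 12 13 14 15
g(k):  0  0  0  0  1  1  1  1  2  2  2  0  0  0  0  1
The P-positions (g = 0) in 0..15 are 0, 1, 2, 3, 11, 12, 13, 14.

0, 1, 2, 3, 11, 12, 13, 14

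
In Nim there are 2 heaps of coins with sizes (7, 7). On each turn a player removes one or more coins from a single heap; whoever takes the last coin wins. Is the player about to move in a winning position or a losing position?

Losing position

Compute the nim-sum pairwise:
7 XOR 7 = 0
The nim-sum is 0, so this is a P-position: the player to move is in a losing position under optimal play.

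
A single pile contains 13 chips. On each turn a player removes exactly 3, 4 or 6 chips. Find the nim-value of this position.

Compute g(0), g(1), … for moves {3, 4, 6}:
g(0) = mex{} = 0
g(1) = mex{} = 0
g(2) = mex{} = 0
g(3) = mex{0} = 1
g(4) = mex{0} = 1
g(5) = mex{0} = 1
g(6) = mex{0,1} = 2
g(7) = mex{0,1} = 2
g(8) = mex{0,1} = 2
g(9) = mex{1,2} = 0
g(10) = mex{1,2} = 0
g(11) = mex{1,2} = 0
g(12) = mex{0,2} = 1
g(13) = mex{0,2} = 1
So g(13) = 1.

1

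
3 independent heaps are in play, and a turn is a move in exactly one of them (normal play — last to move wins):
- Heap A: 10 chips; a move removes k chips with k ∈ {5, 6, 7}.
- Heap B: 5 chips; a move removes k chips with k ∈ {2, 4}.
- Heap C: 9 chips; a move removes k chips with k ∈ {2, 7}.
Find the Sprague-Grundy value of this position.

0

Grundy values for heap A (subtraction set {5, 6, 7}):
k:     0  1  2  3  4  5  6  7  8  9 10
g(k):  0  0  0  0  0  1  1  1  1  1  2
So g(10) = 2.
For heap B, compute g(0), g(1), … with moves {2, 4}:
k:     0  1  2  3  4  5
g(k):  0  0  1  1  2  2
So g(5) = 2.
Build the Grundy sequence for heap C with g(k) = mex{g(k−s) : s ∈ {2, 7}, s ≤ k}:
k:     0  1  2  3  4  5  6  7  8  9
g(k):  0  0  1  1  0  0  1  1  2  0
So g(9) = 0.
By the Sprague-Grundy theorem, the Grundy value of a sum of independent games is the XOR of the component values.
Combined value = 2 XOR 2 XOR 0 = 0.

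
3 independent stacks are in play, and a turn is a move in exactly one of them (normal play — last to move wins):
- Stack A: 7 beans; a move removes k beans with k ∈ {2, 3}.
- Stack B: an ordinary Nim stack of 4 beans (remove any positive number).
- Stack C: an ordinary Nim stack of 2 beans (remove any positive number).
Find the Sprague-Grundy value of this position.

Build the Grundy sequence for stack A with g(k) = mex{g(k−s) : s ∈ {2, 3}, s ≤ k}:
g(0) = mex{} = 0
g(1) = mex{} = 0
g(2) = mex{0} = 1
g(3) = mex{0} = 1
g(4) = mex{0,1} = 2
g(5) = mex{1} = 0
g(6) = mex{1,2} = 0
g(7) = mex{0,2} = 1
So g(7) = 1.
Stack B is a plain Nim stack of size 4, so its Grundy value is 4.
Stack C is a plain Nim stack of size 2, so its Grundy value is 2.
By the Sprague-Grundy theorem, the Grundy value of a sum of independent games is the XOR of the component values.
Combined value = 1 ⊕ 4 ⊕ 2 = 7.

7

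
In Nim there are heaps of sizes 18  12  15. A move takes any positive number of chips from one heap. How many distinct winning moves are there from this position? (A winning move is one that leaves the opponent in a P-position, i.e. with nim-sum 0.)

1

Nim-sum: 18 ^ 12 ^ 15 = 17.
The overall nim-sum is X = 17. A heap of size p has a winning move iff p XOR X < p (reduce it to p XOR X).
  18: 18 XOR 17 = 3 < 18 — winning move (to 3).
  12: 12 XOR 17 = 29 ≥ 12 — no move.
  15: 15 XOR 17 = 30 ≥ 15 — no move.
That gives 1 winning move.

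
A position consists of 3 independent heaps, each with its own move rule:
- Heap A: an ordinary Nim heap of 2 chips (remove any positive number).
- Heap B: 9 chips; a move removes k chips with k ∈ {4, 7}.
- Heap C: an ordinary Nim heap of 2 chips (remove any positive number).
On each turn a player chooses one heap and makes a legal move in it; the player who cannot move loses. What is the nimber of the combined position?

2

Heap A is a plain Nim heap of size 2, so its Grundy value is 2.
Build the Grundy sequence for heap B with g(k) = mex{g(k−s) : s ∈ {4, 7}, s ≤ k}:
g(0) = mex{} = 0
g(1) = mex{} = 0
g(2) = mex{} = 0
g(3) = mex{} = 0
g(4) = mex{0} = 1
g(5) = mex{0} = 1
g(6) = mex{0} = 1
g(7) = mex{0} = 1
g(8) = mex{0,1} = 2
g(9) = mex{0,1} = 2
So g(9) = 2.
Heap C is a plain Nim heap of size 2, so its Grundy value is 2.
The value of a disjunctive sum is the nim-sum of the parts.
Combined value = 2 XOR 2 XOR 2 = 2.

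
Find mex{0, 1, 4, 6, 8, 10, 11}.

The values 0, 1 are all present; 2 is the first non-negative integer missing from the set.

2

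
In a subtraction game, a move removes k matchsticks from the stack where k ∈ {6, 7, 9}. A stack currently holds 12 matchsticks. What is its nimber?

Build the Grundy sequence with g(k) = mex{g(k−s) : s ∈ {6, 7, 9}, s ≤ k}:
k:     0  1  2  3  4  5  6  7  8  9 10 11 12
g(k):  0  0  0  0  0  0  1  1  1  1  1  1  2
So g(12) = 2.

2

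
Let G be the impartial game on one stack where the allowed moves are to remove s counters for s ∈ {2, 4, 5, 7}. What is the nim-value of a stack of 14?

2

Grundy values for subtraction set {2, 4, 5, 7}:
g(0) = mex{} = 0
g(1) = mex{} = 0
g(2) = mex{0} = 1
g(3) = mex{0} = 1
g(4) = mex{0,1} = 2
g(5) = mex{0,1} = 2
g(6) = mex{0,1,2} = 3
g(7) = mex{0,1,2} = 3
g(8) = mex{0,1,2,3} = 4
g(9) = mex{1,2,3} = 0
g(10) = mex{1,2,3,4} = 0
g(11) = mex{0,2,3} = 1
g(12) = mex{0,2,3,4} = 1
g(13) = mex{0,1,3,4} = 2
g(14) = mex{0,1,3} = 2
So g(14) = 2.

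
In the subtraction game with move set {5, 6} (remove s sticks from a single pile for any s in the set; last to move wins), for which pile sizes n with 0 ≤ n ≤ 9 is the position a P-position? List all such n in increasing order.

0, 1, 2, 3, 4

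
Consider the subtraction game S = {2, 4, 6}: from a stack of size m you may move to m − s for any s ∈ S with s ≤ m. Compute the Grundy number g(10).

1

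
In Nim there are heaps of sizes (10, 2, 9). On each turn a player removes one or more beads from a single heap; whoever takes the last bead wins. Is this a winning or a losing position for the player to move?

Winning position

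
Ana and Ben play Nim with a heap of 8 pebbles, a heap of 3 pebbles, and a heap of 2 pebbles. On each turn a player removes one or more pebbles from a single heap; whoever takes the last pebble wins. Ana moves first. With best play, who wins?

Ana wins

Nim-sum: 8 XOR 3 XOR 2 = 9.
The nim-sum is 9 ≠ 0, so this is an N-position: the player to move can win; Ana has a winning move.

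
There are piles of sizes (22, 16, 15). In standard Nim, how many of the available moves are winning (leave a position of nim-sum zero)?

1

Compute the nim-sum pairwise:
22 ^ 16 = 6
6 ^ 15 = 9
The overall nim-sum is X = 9. A pile of size p has a winning move iff p XOR X < p (reduce it to p XOR X).
  22: 22 XOR 9 = 31 ≥ 22 — no move.
  16: 16 XOR 9 = 25 ≥ 16 — no move.
  15: 15 XOR 9 = 6 < 15 — winning move (to 6).
That gives 1 winning move.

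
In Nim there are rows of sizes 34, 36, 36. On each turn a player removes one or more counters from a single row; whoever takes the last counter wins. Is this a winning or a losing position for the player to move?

Winning position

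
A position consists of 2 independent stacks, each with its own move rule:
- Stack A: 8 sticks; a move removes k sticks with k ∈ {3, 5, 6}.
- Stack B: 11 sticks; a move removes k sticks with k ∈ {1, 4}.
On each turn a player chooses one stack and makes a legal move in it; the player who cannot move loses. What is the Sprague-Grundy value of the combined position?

Build the Grundy sequence for stack A with g(k) = mex{g(k−s) : s ∈ {3, 5, 6}, s ≤ k}:
k:     0  1  2  3  4  5  6  7  8
g(k):  0  0  0  1  1  1  2  2  2
So g(8) = 2.
Build the Grundy sequence for stack B with g(k) = mex{g(k−s) : s ∈ {1, 4}, s ≤ k}:
k:     0  1  2  3  4  5  6  7  8  9 10 11
g(k):  0  1  0  1  2  0  1  0  1  2  0  1
So g(11) = 1.
The value of a disjunctive sum is the nim-sum of the parts.
Combined value = 2 ⊕ 1 = 3.

3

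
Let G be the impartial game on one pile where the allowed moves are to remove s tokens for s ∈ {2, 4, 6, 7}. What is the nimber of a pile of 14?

Grundy values for subtraction set {2, 4, 6, 7}:
k:     0  1  2  3  4  5  6  7  8  9 10 11 12 13 14
g(k):  0  0  1  1  2  2  3  3  4  0  0  1  1  2  2
So g(14) = 2.

2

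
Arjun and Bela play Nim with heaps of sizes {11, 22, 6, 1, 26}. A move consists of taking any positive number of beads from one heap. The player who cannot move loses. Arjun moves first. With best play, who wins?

Nim-sum: 11 ^ 22 ^ 6 ^ 1 ^ 26 = 0.
The nim-sum is 0, so this is a P-position: the player to move is in a losing position under optimal play; Arjun is about to move from it and so loses — Bela wins.

Bela wins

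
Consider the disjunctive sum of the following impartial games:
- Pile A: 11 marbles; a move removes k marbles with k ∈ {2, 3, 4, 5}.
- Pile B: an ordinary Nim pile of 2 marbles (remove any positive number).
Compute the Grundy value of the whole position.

0

For pile A, compute g(0), g(1), … with moves {2, 3, 4, 5}:
k:     0  1  2  3  4  5  6  7  8  9 10 11
g(k):  0  0  1  1  2  2  3  0  0  1  1  2
So g(11) = 2.
Pile B is a plain Nim pile of size 2, so its Grundy value is 2.
The value of a disjunctive sum is the nim-sum of the parts.
Combined value = 2 XOR 2 = 0.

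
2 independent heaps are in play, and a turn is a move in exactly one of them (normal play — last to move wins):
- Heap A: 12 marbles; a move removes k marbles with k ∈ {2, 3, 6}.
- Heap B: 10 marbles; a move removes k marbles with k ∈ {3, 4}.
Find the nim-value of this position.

0

Build the Grundy sequence for heap A with g(k) = mex{g(k−s) : s ∈ {2, 3, 6}, s ≤ k}:
g(0) = mex{} = 0
g(1) = mex{} = 0
g(2) = mex{0} = 1
g(3) = mex{0} = 1
g(4) = mex{0,1} = 2
g(5) = mex{1} = 0
g(6) = mex{0,1,2} = 3
g(7) = mex{0,2} = 1
g(8) = mex{0,1,3} = 2
g(9) = mex{1,3} = 0
g(10) = mex{1,2} = 0
g(11) = mex{0,2} = 1
g(12) = mex{0,3} = 1
So g(12) = 1.
Build the Grundy sequence for heap B with g(k) = mex{g(k−s) : s ∈ {3, 4}, s ≤ k}:
g(0) = mex{} = 0
g(1) = mex{} = 0
g(2) = mex{} = 0
g(3) = mex{0} = 1
g(4) = mex{0} = 1
g(5) = mex{0} = 1
g(6) = mex{0,1} = 2
g(7) = mex{1} = 0
g(8) = mex{1} = 0
g(9) = mex{1,2} = 0
g(10) = mex{0,2} = 1
So g(10) = 1.
By the Sprague-Grundy theorem, the Grundy value of a sum of independent games is the XOR of the component values.
Combined value = 1 ⊕ 1 = 0.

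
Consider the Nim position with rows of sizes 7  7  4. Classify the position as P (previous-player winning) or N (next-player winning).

Write each in binary and XOR column by column:
  111  (7)
  111  (7)
  100  (4)
  ---
  100  (4)
The nim-sum is 4 ≠ 0, so this is an N-position: the player to move can win.

N-position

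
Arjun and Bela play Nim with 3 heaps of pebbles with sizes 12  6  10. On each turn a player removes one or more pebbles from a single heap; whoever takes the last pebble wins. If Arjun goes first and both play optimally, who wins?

Bela wins

Bitwise XOR of the heap sizes:
  1100  (12)
  0110  (6)
  1010  (10)
  ----
  0000  (0)
The nim-sum is 0, so this is a P-position: the player to move is in a losing position under optimal play; Arjun is about to move from it and so loses — Bela wins.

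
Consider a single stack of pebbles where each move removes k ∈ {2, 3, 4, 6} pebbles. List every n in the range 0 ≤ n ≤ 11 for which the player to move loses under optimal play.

Compute g(0), g(1), … for moves {2, 3, 4, 6}:
g(0) = mex{} = 0
g(1) = mex{} = 0
g(2) = mex{0} = 1
g(3) = mex{0} = 1
g(4) = mex{0,1} = 2
g(5) = mex{0,1} = 2
g(6) = mex{0,1,2} = 3
g(7) = mex{0,1,2} = 3
g(8) = mex{1,2,3} = 0
g(9) = mex{1,2,3} = 0
g(10) = mex{0,2,3} = 1
g(11) = mex{0,2,3} = 1
The P-positions (g = 0) in 0..11 are 0, 1, 8, 9.

0, 1, 8, 9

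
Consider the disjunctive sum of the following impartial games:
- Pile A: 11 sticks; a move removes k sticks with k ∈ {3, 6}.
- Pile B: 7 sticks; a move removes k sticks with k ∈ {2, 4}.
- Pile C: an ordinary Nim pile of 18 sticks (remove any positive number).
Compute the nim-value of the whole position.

18

For pile A, compute g(0), g(1), … with moves {3, 6}:
k:     0  1  2  3  4  5  6  7  8  9 10 11
g(k):  0  0  0  1  1  1  2  2  2  0  0  0
So g(11) = 0.
Grundy values for pile B (subtraction set {2, 4}):
g(0) = mex{} = 0
g(1) = mex{} = 0
g(2) = mex{0} = 1
g(3) = mex{0} = 1
g(4) = mex{0,1} = 2
g(5) = mex{0,1} = 2
g(6) = mex{1,2} = 0
g(7) = mex{1,2} = 0
So g(7) = 0.
Pile C is a plain Nim pile of size 18, so its Grundy value is 18.
By the Sprague-Grundy theorem, the Grundy value of a sum of independent games is the XOR of the component values.
Combined value = 0 XOR 0 XOR 18 = 18.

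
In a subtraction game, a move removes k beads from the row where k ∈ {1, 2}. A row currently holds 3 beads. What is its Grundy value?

Grundy values for subtraction set {1, 2}:
g(0) = mex{} = 0
g(1) = mex{0} = 1
g(2) = mex{0,1} = 2
g(3) = mex{1,2} = 0
So g(3) = 0.

0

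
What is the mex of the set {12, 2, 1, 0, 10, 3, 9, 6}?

The values 0, 1, 2, 3 are all present; 4 is the first non-negative integer missing from the set.

4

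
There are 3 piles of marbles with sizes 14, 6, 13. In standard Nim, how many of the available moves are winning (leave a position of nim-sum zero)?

3

Write each in binary and XOR column by column:
  1110  (14)
  0110  (6)
  1101  (13)
  ----
  0101  (5)
The overall nim-sum is X = 5. A pile of size p has a winning move iff p XOR X < p (reduce it to p XOR X).
  14: 14 XOR 5 = 11 < 14 — winning move (to 11).
  6: 6 XOR 5 = 3 < 6 — winning move (to 3).
  13: 13 XOR 5 = 8 < 13 — winning move (to 8).
That gives 3 winning moves.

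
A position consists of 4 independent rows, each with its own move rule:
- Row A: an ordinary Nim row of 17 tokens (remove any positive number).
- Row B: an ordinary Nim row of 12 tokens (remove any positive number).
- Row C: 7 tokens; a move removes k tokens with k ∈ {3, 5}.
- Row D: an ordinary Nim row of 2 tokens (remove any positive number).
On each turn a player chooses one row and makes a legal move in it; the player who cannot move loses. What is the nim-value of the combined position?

Row A is a plain Nim row of size 17, so its Grundy value is 17.
Row B is a plain Nim row of size 12, so its Grundy value is 12.
Build the Grundy sequence for row C with g(k) = mex{g(k−s) : s ∈ {3, 5}, s ≤ k}:
k:     0  1  2  3  4  5  6  7
g(k):  0  0  0  1  1  1  2  2
So g(7) = 2.
Row D is a plain Nim row of size 2, so its Grundy value is 2.
By the Sprague-Grundy theorem, the Grundy value of a sum of independent games is the XOR of the component values.
Combined value = 17 XOR 12 XOR 2 XOR 2 = 29.

29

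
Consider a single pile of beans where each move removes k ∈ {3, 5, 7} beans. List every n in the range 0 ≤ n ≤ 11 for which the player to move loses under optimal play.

0, 1, 2, 10, 11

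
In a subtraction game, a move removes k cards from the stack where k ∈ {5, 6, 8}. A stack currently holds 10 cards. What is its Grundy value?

2

Compute g(0), g(1), … for moves {5, 6, 8}:
g(0) = mex{} = 0
g(1) = mex{} = 0
g(2) = mex{} = 0
g(3) = mex{} = 0
g(4) = mex{} = 0
g(5) = mex{0} = 1
g(6) = mex{0} = 1
g(7) = mex{0} = 1
g(8) = mex{0} = 1
g(9) = mex{0} = 1
g(10) = mex{0,1} = 2
So g(10) = 2.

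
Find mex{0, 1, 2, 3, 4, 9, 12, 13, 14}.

5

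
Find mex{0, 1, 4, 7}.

2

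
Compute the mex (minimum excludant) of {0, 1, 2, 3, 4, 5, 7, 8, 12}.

6

The values 0, 1, 2, 3, 4, 5 are all present; 6 is the first non-negative integer missing from the set.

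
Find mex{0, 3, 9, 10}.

1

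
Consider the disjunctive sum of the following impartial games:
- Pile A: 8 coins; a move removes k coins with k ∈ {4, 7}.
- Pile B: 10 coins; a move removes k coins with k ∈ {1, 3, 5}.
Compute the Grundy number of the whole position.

Build the Grundy sequence for pile A with g(k) = mex{g(k−s) : s ∈ {4, 7}, s ≤ k}:
g(0) = mex{} = 0
g(1) = mex{} = 0
g(2) = mex{} = 0
g(3) = mex{} = 0
g(4) = mex{0} = 1
g(5) = mex{0} = 1
g(6) = mex{0} = 1
g(7) = mex{0} = 1
g(8) = mex{0,1} = 2
So g(8) = 2.
Build the Grundy sequence for pile B with g(k) = mex{g(k−s) : s ∈ {1, 3, 5}, s ≤ k}:
g(0) = mex{} = 0
g(1) = mex{0} = 1
g(2) = mex{1} = 0
g(3) = mex{0} = 1
g(4) = mex{1} = 0
g(5) = mex{0} = 1
g(6) = mex{1} = 0
g(7) = mex{0} = 1
g(8) = mex{1} = 0
g(9) = mex{0} = 1
g(10) = mex{1} = 0
So g(10) = 0.
By the Sprague-Grundy theorem, the Grundy value of a sum of independent games is the XOR of the component values.
Combined value = 2 ⊕ 0 = 2.

2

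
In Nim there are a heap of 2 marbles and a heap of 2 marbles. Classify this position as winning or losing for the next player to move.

Losing position

Compute the nim-sum pairwise:
2 ^ 2 = 0
The nim-sum is 0, so this is a P-position: the player to move is in a losing position under optimal play.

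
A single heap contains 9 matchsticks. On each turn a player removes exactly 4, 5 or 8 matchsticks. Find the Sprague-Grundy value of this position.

Compute g(0), g(1), … for moves {4, 5, 8}:
k:     0  1  2  3  4  5  6  7  8  9
g(k):  0  0  0  0  1  1  1  1  2  2
So g(9) = 2.

2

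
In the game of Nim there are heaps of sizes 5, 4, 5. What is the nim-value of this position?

Compute the nim-sum pairwise:
5 XOR 4 = 1
1 XOR 5 = 4

4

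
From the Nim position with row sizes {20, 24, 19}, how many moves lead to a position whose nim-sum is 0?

3

Nim-sum: 20 ^ 24 ^ 19 = 31.
The overall nim-sum is X = 31. A row of size p has a winning move iff p XOR X < p (reduce it to p XOR X).
  20: 20 XOR 31 = 11 < 20 — winning move (to 11).
  24: 24 XOR 31 = 7 < 24 — winning move (to 7).
  19: 19 XOR 31 = 12 < 19 — winning move (to 12).
That gives 3 winning moves.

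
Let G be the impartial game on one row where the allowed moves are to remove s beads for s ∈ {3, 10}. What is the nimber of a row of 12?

2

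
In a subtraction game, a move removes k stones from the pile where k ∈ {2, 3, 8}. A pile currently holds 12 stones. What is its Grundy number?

Compute g(0), g(1), … for moves {2, 3, 8}:
k:     0  1  2  3  4  5  6  7  8  9 10 11 12
g(k):  0  0  1  1  2  0  0  1  1  2  0  0  1
So g(12) = 1.

1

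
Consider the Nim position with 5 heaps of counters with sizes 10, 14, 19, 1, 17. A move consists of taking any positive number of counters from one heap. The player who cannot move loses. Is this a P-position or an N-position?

Nim-sum: 10 ⊕ 14 ⊕ 19 ⊕ 1 ⊕ 17 = 7.
The nim-sum is 7 ≠ 0, so this is an N-position: the player to move can win.

N-position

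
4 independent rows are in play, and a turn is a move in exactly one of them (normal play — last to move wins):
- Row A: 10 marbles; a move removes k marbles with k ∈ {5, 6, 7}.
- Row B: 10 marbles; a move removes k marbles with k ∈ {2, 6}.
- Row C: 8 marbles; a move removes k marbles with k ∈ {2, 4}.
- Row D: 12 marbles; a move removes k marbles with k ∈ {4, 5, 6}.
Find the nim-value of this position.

For row A, compute g(0), g(1), … with moves {5, 6, 7}:
k:     0  1  2  3  4  5  6  7  8  9 10
g(k):  0  0  0  0  0  1  1  1  1  1  2
So g(10) = 2.
Build the Grundy sequence for row B with g(k) = mex{g(k−s) : s ∈ {2, 6}, s ≤ k}:
g(0) = mex{} = 0
g(1) = mex{} = 0
g(2) = mex{0} = 1
g(3) = mex{0} = 1
g(4) = mex{1} = 0
g(5) = mex{1} = 0
g(6) = mex{0} = 1
g(7) = mex{0} = 1
g(8) = mex{1} = 0
g(9) = mex{1} = 0
g(10) = mex{0} = 1
So g(10) = 1.
Build the Grundy sequence for row C with g(k) = mex{g(k−s) : s ∈ {2, 4}, s ≤ k}:
k:     0  1  2  3  4  5  6  7  8
g(k):  0  0  1  1  2  2  0  0  1
So g(8) = 1.
For row D, compute g(0), g(1), … with moves {4, 5, 6}:
k:     0  1  2  3  4  5  6  7  8  9 10 11 12
g(k):  0  0  0  0  1  1  1  1  2  2  0  0  0
So g(12) = 0.
The value of a disjunctive sum is the nim-sum of the parts.
Combined value = 2 XOR 1 XOR 1 XOR 0 = 2.

2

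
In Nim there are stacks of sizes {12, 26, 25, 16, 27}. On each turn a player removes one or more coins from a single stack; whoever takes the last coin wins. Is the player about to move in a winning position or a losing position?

Winning position

Compute the nim-sum pairwise:
12 ⊕ 26 = 22
22 ⊕ 25 = 15
15 ⊕ 16 = 31
31 ⊕ 27 = 4
The nim-sum is 4 ≠ 0, so this is an N-position: the player to move can win.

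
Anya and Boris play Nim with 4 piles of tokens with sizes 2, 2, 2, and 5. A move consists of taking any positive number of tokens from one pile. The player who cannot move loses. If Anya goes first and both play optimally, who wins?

Anya wins

Nim-sum: 2 ⊕ 2 ⊕ 2 ⊕ 5 = 7.
The nim-sum is 7 ≠ 0, so this is an N-position: the player to move can win; Anya has a winning move.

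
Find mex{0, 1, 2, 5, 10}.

The values 0, 1, 2 are all present; 3 is the first non-negative integer missing from the set.

3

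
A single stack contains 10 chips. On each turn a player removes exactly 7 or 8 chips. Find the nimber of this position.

1

Build the Grundy sequence with g(k) = mex{g(k−s) : s ∈ {7, 8}, s ≤ k}:
k:     0  1  2  3  4  5  6  7  8  9 10
g(k):  0  0  0  0  0  0  0  1  1  1  1
So g(10) = 1.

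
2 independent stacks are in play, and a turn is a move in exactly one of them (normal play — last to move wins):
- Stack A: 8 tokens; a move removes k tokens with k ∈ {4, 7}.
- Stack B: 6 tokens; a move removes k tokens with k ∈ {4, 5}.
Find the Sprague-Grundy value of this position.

3

For stack A, compute g(0), g(1), … with moves {4, 7}:
k:     0  1  2  3  4  5  6  7  8
g(k):  0  0  0  0  1  1  1  1  2
So g(8) = 2.
Grundy values for stack B (subtraction set {4, 5}):
g(0) = mex{} = 0
g(1) = mex{} = 0
g(2) = mex{} = 0
g(3) = mex{} = 0
g(4) = mex{0} = 1
g(5) = mex{0} = 1
g(6) = mex{0} = 1
So g(6) = 1.
The value of a disjunctive sum is the nim-sum of the parts.
Combined value = 2 XOR 1 = 3.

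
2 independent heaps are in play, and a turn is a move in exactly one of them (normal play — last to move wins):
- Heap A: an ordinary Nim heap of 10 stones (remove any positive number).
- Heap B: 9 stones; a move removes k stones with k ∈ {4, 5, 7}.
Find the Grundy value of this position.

8

Heap A is a plain Nim heap of size 10, so its Grundy value is 10.
For heap B, compute g(0), g(1), … with moves {4, 5, 7}:
k:     0  1  2  3  4  5  6  7  8  9
g(k):  0  0  0  0  1  1  1  1  2  2
So g(9) = 2.
The value of a disjunctive sum is the nim-sum of the parts.
Combined value = 10 ⊕ 2 = 8.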